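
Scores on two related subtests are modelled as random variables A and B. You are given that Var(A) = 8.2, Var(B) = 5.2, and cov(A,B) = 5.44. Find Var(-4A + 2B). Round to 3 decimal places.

64.960

Var(-4A + 2B) = (-4)²·Var(A) + (2)²·Var(B) + 2·(-4)·(2)·cov(A,B)
= 16·8.2 + 4·5.2 + -16·5.44 = 64.96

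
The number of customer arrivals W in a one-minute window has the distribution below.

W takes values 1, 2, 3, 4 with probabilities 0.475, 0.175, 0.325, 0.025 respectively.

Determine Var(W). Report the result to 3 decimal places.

E[W] = (1)(0.475) + (2)(0.175) + (3)(0.325) + (4)(0.025) = 1.9
E[W²] = (1)²(0.475) + (2)²(0.175) + (3)²(0.325) + (4)²(0.025) = 4.5
Var(W) = E[W²] − (E[W])² = 4.5 − (1.9)² = 0.89

0.890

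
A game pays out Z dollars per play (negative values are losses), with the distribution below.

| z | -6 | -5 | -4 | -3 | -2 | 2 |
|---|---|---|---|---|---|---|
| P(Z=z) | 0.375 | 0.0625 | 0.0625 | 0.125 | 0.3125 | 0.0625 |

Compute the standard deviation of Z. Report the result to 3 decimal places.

E[Z] = (-6)(0.375) + (-5)(0.0625) + (-4)(0.0625) + (-3)(0.125) + (-2)(0.3125) + (2)(0.0625) = -3.6875
E[Z²] = (-6)²(0.375) + (-5)²(0.0625) + (-4)²(0.0625) + (-3)²(0.125) + (-2)²(0.3125) + (2)²(0.0625) = 18.6875
Var(Z) = E[Z²] − (E[Z])² = 18.6875 − (-3.6875)² = 5.08984375
σ(Z) = √5.08984375 ≈ 2.256

2.256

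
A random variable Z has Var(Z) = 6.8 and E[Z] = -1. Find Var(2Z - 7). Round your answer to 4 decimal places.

27.2000

Var(2Z - 7) = (2)²·Var(Z) = 4·6.8 = 27.2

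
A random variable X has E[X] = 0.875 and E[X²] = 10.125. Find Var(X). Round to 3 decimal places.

9.359

Var(X) = 10.125 − (0.875)² = 9.359375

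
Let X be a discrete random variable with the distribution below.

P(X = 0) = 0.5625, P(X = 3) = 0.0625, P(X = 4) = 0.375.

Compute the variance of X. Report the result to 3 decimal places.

3.715

E[X] = (0)(0.5625) + (3)(0.0625) + (4)(0.375) = 1.6875
E[X²] = (0)²(0.5625) + (3)²(0.0625) + (4)²(0.375) = 6.5625
V(X) = E[X²] − (E[X])² = 6.5625 − (1.6875)² = 3.71484375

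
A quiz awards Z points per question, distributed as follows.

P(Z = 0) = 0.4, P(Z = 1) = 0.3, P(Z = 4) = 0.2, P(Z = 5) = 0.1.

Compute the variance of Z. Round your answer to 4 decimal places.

E[Z] = (0)(0.4) + (1)(0.3) + (4)(0.2) + (5)(0.1) = 1.6
E[Z²] = (0)²(0.4) + (1)²(0.3) + (4)²(0.2) + (5)²(0.1) = 6
var(Z) = E[Z²] − (E[Z])² = 6 − (1.6)² = 3.44

3.4400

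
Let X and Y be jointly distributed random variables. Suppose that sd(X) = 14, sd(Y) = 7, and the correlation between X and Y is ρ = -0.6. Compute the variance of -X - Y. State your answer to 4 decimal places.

Var(X) = (14)² = 196;  Var(Y) = (7)² = 49
Cov(X,Y) = ρ·sd(X)·sd(Y) = -0.6·14·7 = -58.8
Var(-X - Y) = (-1)²·Var(X) + (-1)²·Var(Y) + 2·(-1)·(-1)·Cov(X,Y)
= 1·196 + 1·49 + 2·-58.8 = 127.4

127.4000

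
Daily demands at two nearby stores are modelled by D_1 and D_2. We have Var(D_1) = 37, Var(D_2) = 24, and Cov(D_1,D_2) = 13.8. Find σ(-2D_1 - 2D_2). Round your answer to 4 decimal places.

18.8255

Var(-2D_1 - 2D_2) = (-2)²·Var(D_1) + (-2)²·Var(D_2) + 2·(-2)·(-2)·Cov(D_1,D_2)
= 4·37 + 4·24 + 8·13.8 = 354.4
σ(-2D_1 - 2D_2) = √354.4 ≈ 18.8255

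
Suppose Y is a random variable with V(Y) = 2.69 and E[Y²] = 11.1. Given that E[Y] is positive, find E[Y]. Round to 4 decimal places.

(E[Y])² = E[Y²] − V(Y) = 11.1 − 2.69 = 8.41
E[Y] = √8.41 = 2.9

2.9000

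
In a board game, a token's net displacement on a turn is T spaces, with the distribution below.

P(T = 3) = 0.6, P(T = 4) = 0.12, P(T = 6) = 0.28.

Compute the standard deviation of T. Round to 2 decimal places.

1.31

E[T] = (3)(0.6) + (4)(0.12) + (6)(0.28) = 3.96
E[T²] = (3)²(0.6) + (4)²(0.12) + (6)²(0.28) = 17.4
var(T) = E[T²] − (E[T])² = 17.4 − (3.96)² = 1.7184
SD(T) = √1.7184 ≈ 1.31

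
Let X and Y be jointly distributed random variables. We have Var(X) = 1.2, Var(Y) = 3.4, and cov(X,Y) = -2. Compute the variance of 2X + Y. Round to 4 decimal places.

0.2000

Var(2X + Y) = (2)²·Var(X) + (1)²·Var(Y) + 2·(2)·(1)·cov(X,Y)
= 4·1.2 + 1·3.4 + 4·-2 = 0.2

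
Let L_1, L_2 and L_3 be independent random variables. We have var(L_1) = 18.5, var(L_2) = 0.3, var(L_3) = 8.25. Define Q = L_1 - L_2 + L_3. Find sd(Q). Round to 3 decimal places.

5.201

By independence, var(Q) = (1)²var(L_1) + (-1)²var(L_2) + (1)²var(L_3)
= (1)²·18.5 + (-1)²·0.3 + (1)²·8.25 = 27.05
sd(Q) = √27.05 ≈ 5.201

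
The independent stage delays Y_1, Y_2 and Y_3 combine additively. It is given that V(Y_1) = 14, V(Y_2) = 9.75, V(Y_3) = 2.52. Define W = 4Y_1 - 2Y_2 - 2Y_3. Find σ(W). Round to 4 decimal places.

16.5251

By independence, V(W) = (4)²V(Y_1) + (-2)²V(Y_2) + (-2)²V(Y_3)
= (4)²·14 + (-2)²·9.75 + (-2)²·2.52 = 273.08
σ(W) = √273.08 ≈ 16.5251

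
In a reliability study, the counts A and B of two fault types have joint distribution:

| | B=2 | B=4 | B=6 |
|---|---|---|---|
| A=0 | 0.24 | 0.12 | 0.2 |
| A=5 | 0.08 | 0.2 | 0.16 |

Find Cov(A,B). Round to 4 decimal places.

E[A] = 2.2,  E[B] = 4.08
E[AB] = 9.6
Cov(A,B) = E[AB] − E[A]E[B] = 9.6 − (2.2)(4.08) = 0.624

0.6240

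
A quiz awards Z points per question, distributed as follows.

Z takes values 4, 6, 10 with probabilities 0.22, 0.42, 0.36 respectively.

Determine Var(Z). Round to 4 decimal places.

5.6400

E[Z] = (4)(0.22) + (6)(0.42) + (10)(0.36) = 7
E[Z²] = (4)²(0.22) + (6)²(0.42) + (10)²(0.36) = 54.64
Var(Z) = E[Z²] − (E[Z])² = 54.64 − (7)² = 5.64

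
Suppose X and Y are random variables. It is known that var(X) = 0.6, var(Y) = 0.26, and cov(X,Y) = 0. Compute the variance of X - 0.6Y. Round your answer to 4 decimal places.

0.6936

var(X - 0.6Y) = (1)²·var(X) + (-0.6)²·var(Y) + 2·(1)·(-0.6)·cov(X,Y)
= 1·0.6 + 0.36·0.26 + -1.2·0 = 0.6936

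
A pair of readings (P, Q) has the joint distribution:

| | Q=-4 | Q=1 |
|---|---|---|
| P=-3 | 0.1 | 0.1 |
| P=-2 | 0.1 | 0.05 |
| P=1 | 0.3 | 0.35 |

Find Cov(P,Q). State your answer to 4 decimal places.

0.3750

E[P] = -0.25,  E[Q] = -1.5
E[PQ] = 0.75
Cov(P,Q) = E[PQ] − E[P]E[Q] = 0.75 − (-0.25)(-1.5) = 0.375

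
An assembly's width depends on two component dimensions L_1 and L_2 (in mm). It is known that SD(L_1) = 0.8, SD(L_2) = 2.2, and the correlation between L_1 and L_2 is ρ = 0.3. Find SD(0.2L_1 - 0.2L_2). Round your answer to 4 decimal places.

Var(L_1) = (0.8)² = 0.64;  Var(L_2) = (2.2)² = 4.84
cov(L_1,L_2) = ρ·SD(L_1)·SD(L_2) = 0.3·0.8·2.2 = 0.528
Var(0.2L_1 - 0.2L_2) = (0.2)²·Var(L_1) + (-0.2)²·Var(L_2) + 2·(0.2)·(-0.2)·cov(L_1,L_2)
= 0.04·0.64 + 0.04·4.84 + -0.08·0.528 = 0.17696
SD(0.2L_1 - 0.2L_2) = √0.17696 ≈ 0.4207

0.4207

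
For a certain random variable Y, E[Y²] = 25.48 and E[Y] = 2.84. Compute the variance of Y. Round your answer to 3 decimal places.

Var(Y) = 25.48 − (2.84)² = 17.4144

17.414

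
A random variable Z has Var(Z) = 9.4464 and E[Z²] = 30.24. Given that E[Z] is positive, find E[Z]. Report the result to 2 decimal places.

(E[Z])² = E[Z²] − Var(Z) = 30.24 − 9.4464 = 20.7936
E[Z] = √20.7936 = 4.56

4.56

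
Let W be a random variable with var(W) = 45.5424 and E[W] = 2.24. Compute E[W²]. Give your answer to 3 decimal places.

50.560

E[W²] = var(W) + (E[W])² = 45.5424 + (2.24)² = 50.56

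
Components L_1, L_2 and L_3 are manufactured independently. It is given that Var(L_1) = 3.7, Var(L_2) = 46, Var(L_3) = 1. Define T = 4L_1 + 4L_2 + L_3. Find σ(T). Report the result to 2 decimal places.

28.22

By independence, Var(T) = (4)²Var(L_1) + (4)²Var(L_2) + (1)²Var(L_3)
= (4)²·3.7 + (4)²·46 + (1)²·1 = 796.2
σ(T) = √796.2 ≈ 28.22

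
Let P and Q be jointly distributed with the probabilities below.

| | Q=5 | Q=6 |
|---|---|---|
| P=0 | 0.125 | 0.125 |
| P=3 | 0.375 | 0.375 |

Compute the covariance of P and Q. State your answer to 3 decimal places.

E[P] = 2.25,  E[Q] = 5.5
E[PQ] = 12.375
cov(P,Q) = E[PQ] − E[P]E[Q] = 12.375 − (2.25)(5.5) = 0

0.000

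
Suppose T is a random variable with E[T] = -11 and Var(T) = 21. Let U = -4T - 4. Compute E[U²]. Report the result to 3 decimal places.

1936.000

E[-4T - 4] = -4·-11 − 4 = 40
Var(-4T - 4) = (-4)²·21 = 336
E[U²] = Var(U) + (E[U])² = 336 + (40)² = 1936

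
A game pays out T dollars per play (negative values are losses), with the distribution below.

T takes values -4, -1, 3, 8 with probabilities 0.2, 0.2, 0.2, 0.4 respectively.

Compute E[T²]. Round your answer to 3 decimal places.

E[T²] = (-4)²(0.2) + (-1)²(0.2) + (3)²(0.2) + (8)²(0.4) = 30.8

30.800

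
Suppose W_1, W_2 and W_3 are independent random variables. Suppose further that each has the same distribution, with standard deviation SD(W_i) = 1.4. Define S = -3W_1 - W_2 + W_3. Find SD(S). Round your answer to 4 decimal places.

4.6433

Var(W_i) = (1.4)² = 1.96
By independence, Var(S) = (-3)²Var(W_1) + (-1)²Var(W_2) + (1)²Var(W_3)
= (-3)²·1.96 + (-1)²·1.96 + (1)²·1.96 = 21.56
SD(S) = √21.56 ≈ 4.6433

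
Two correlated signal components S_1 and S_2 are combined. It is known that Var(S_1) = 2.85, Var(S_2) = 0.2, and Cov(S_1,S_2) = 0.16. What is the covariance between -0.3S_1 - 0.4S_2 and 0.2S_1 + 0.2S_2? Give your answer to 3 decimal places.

-0.209

Cov(-0.3S_1 - 0.4S_2, 0.2S_1 + 0.2S_2) = (-0.3)(0.2)Var(S_1) + (-0.4)(0.2)Var(S_2) + [(-0.3)(0.2) + (-0.4)(0.2)]Cov(S_1,S_2)
= -0.06·2.85 + -0.08·0.2 + -0.14·0.16 = -0.2094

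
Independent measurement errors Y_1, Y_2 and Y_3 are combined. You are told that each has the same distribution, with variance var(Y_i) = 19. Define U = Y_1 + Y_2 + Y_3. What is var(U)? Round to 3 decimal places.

57.000

By independence, var(U) = (1)²var(Y_1) + (1)²var(Y_2) + (1)²var(Y_3)
= (1)²·19 + (1)²·19 + (1)²·19 = 57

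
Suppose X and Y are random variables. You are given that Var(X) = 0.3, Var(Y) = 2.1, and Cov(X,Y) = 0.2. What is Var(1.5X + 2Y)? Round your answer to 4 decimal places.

10.2750

Var(1.5X + 2Y) = (1.5)²·Var(X) + (2)²·Var(Y) + 2·(1.5)·(2)·Cov(X,Y)
= 2.25·0.3 + 4·2.1 + 6·0.2 = 10.275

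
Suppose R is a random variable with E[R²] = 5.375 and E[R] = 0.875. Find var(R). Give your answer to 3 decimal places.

var(R) = 5.375 − (0.875)² = 4.609375

4.609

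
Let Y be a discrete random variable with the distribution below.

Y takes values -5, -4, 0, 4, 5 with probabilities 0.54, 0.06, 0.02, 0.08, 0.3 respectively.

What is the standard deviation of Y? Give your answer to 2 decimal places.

4.69

E[Y] = (-5)(0.54) + (-4)(0.06) + (0)(0.02) + (4)(0.08) + (5)(0.3) = -1.12
E[Y²] = (-5)²(0.54) + (-4)²(0.06) + (0)²(0.02) + (4)²(0.08) + (5)²(0.3) = 23.24
Var(Y) = E[Y²] − (E[Y])² = 23.24 − (-1.12)² = 21.9856
σ(Y) = √21.9856 ≈ 4.69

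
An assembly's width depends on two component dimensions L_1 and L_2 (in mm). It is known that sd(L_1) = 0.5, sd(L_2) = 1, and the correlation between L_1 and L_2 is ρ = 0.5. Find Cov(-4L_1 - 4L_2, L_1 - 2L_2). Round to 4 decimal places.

Var(L_1) = (0.5)² = 0.25;  Var(L_2) = (1)² = 1
Cov(L_1,L_2) = ρ·sd(L_1)·sd(L_2) = 0.5·0.5·1 = 0.25
Cov(-4L_1 - 4L_2, L_1 - 2L_2) = (-4)(1)Var(L_1) + (-4)(-2)Var(L_2) + [(-4)(-2) + (-4)(1)]Cov(L_1,L_2)
= -4·0.25 + 8·1 + 4·0.25 = 8

8.0000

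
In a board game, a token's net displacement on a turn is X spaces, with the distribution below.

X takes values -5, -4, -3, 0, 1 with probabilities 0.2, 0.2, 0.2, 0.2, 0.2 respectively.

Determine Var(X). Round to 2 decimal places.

5.36

E[X] = (-5)(0.2) + (-4)(0.2) + (-3)(0.2) + (0)(0.2) + (1)(0.2) = -2.2
E[X²] = (-5)²(0.2) + (-4)²(0.2) + (-3)²(0.2) + (0)²(0.2) + (1)²(0.2) = 10.2
Var(X) = E[X²] − (E[X])² = 10.2 − (-2.2)² = 5.36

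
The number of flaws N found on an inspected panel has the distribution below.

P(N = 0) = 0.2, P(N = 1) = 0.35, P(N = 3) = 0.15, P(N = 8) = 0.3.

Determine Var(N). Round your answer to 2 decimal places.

10.66

E[N] = (0)(0.2) + (1)(0.35) + (3)(0.15) + (8)(0.3) = 3.2
E[N²] = (0)²(0.2) + (1)²(0.35) + (3)²(0.15) + (8)²(0.3) = 20.9
Var(N) = E[N²] − (E[N])² = 20.9 − (3.2)² = 10.66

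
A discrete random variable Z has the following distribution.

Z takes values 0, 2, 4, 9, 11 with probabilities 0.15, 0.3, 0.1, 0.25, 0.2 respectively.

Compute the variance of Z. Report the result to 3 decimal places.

17.548

E[Z] = (0)(0.15) + (2)(0.3) + (4)(0.1) + (9)(0.25) + (11)(0.2) = 5.45
E[Z²] = (0)²(0.15) + (2)²(0.3) + (4)²(0.1) + (9)²(0.25) + (11)²(0.2) = 47.25
var(Z) = E[Z²] − (E[Z])² = 47.25 − (5.45)² = 17.5475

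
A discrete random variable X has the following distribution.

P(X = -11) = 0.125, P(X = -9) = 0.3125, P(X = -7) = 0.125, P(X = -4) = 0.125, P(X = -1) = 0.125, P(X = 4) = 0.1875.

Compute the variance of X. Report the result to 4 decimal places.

27.3086

E[X] = (-11)(0.125) + (-9)(0.3125) + (-7)(0.125) + (-4)(0.125) + (-1)(0.125) + (4)(0.1875) = -4.9375
E[X²] = (-11)²(0.125) + (-9)²(0.3125) + (-7)²(0.125) + (-4)²(0.125) + (-1)²(0.125) + (4)²(0.1875) = 51.6875
Var(X) = E[X²] − (E[X])² = 51.6875 − (-4.9375)² = 27.30859375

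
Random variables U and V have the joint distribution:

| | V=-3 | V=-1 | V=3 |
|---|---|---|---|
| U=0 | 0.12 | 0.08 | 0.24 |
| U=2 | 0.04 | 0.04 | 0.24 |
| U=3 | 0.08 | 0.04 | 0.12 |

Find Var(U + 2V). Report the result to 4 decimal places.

29.5200

E[U] = 1.36,  E[V] = 0.92,  E[UV] = 1.36
Var(U) = 3.44 − (1.36)² = 1.5904;  Var(V) = 7.72 − (0.92)² = 6.8736
cov(U,V) = 1.36 − (1.36)(0.92) = 0.1088
Var(U + 2V) = (1)²·1.5904 + (2)²·6.8736 + 2·(1)·(2)·0.1088 = 29.52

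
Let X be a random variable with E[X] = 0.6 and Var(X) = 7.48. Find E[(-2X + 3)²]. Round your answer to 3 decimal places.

E[-2X + 3] = -2·0.6 + 3 = 1.8
Var(-2X + 3) = (-2)²·7.48 = 29.92
E[(-2X + 3)²] = Var((-2X + 3)) + (E[(-2X + 3)])² = 29.92 + (1.8)² = 33.16

33.160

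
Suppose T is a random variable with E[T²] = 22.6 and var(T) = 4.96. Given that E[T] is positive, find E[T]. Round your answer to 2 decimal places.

(E[T])² = E[T²] − var(T) = 22.6 − 4.96 = 17.64
E[T] = √17.64 = 4.2

4.20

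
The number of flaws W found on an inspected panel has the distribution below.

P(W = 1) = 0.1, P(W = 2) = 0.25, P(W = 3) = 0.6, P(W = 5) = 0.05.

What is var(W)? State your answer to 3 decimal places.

E[W] = (1)(0.1) + (2)(0.25) + (3)(0.6) + (5)(0.05) = 2.65
E[W²] = (1)²(0.1) + (2)²(0.25) + (3)²(0.6) + (5)²(0.05) = 7.75
var(W) = E[W²] − (E[W])² = 7.75 − (2.65)² = 0.7275

0.728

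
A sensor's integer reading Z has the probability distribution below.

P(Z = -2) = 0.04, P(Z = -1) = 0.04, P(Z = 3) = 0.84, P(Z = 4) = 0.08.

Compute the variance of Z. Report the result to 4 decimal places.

E[Z] = (-2)(0.04) + (-1)(0.04) + (3)(0.84) + (4)(0.08) = 2.72
E[Z²] = (-2)²(0.04) + (-1)²(0.04) + (3)²(0.84) + (4)²(0.08) = 9.04
var(Z) = E[Z²] − (E[Z])² = 9.04 − (2.72)² = 1.6416

1.6416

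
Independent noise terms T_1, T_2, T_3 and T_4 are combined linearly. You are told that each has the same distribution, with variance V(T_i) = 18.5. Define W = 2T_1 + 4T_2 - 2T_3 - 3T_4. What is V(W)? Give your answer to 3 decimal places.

610.500

By independence, V(W) = (2)²V(T_1) + (4)²V(T_2) + (-2)²V(T_3) + (-3)²V(T_4)
= (2)²·18.5 + (4)²·18.5 + (-2)²·18.5 + (-3)²·18.5 = 610.5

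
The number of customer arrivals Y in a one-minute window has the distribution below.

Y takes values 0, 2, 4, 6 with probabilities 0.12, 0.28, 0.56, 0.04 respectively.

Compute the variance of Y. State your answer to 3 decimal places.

2.278

E[Y] = (0)(0.12) + (2)(0.28) + (4)(0.56) + (6)(0.04) = 3.04
E[Y²] = (0)²(0.12) + (2)²(0.28) + (4)²(0.56) + (6)²(0.04) = 11.52
Var(Y) = E[Y²] − (E[Y])² = 11.52 − (3.04)² = 2.2784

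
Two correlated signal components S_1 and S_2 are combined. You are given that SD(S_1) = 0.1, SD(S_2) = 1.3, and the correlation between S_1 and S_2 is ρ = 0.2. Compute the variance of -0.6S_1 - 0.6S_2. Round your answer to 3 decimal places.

0.631

var(S_1) = (0.1)² = 0.01;  var(S_2) = (1.3)² = 1.69
cov(S_1,S_2) = ρ·SD(S_1)·SD(S_2) = 0.2·0.1·1.3 = 0.026
var(-0.6S_1 - 0.6S_2) = (-0.6)²·var(S_1) + (-0.6)²·var(S_2) + 2·(-0.6)·(-0.6)·cov(S_1,S_2)
= 0.36·0.01 + 0.36·1.69 + 0.72·0.026 = 0.63072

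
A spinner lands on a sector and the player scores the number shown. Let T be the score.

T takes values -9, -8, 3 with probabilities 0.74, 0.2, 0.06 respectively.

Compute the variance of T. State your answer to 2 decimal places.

7.99

E[T] = (-9)(0.74) + (-8)(0.2) + (3)(0.06) = -8.08
E[T²] = (-9)²(0.74) + (-8)²(0.2) + (3)²(0.06) = 73.28
V(T) = E[T²] − (E[T])² = 73.28 − (-8.08)² = 7.9936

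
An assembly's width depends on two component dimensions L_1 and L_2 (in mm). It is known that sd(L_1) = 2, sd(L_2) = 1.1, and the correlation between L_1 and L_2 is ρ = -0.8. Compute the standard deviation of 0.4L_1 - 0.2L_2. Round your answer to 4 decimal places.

Var(L_1) = (2)² = 4;  Var(L_2) = (1.1)² = 1.21
Cov(L_1,L_2) = ρ·sd(L_1)·sd(L_2) = -0.8·2·1.1 = -1.76
Var(0.4L_1 - 0.2L_2) = (0.4)²·Var(L_1) + (-0.2)²·Var(L_2) + 2·(0.4)·(-0.2)·Cov(L_1,L_2)
= 0.16·4 + 0.04·1.21 + -0.16·-1.76 = 0.97
sd(0.4L_1 - 0.2L_2) = √0.97 ≈ 0.9849

0.9849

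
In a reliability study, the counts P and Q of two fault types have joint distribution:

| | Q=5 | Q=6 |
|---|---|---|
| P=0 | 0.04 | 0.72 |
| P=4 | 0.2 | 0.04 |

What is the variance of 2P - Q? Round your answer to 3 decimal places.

E[P] = 0.96,  E[Q] = 5.76,  E[PQ] = 4.96
Var(P) = 3.84 − (0.96)² = 2.9184;  Var(Q) = 33.36 − (5.76)² = 0.1824
Cov(P,Q) = 4.96 − (0.96)(5.76) = -0.5696
Var(2P - Q) = (2)²·2.9184 + (-1)²·0.1824 + 2·(2)·(-1)·-0.5696 = 14.1344

14.134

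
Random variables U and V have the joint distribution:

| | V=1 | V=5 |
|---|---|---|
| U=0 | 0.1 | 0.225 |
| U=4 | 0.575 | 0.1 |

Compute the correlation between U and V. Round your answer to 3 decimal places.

E[U] = 2.7,  E[V] = 2.3
E[UV] = 4.3
Cov(U,V) = E[UV] − E[U]E[V] = 4.3 − (2.7)(2.3) = -1.91
var(U) = 3.51,  var(V) = 3.51
ρ = -1.91 / √(3.51·3.51) ≈ -0.544

-0.544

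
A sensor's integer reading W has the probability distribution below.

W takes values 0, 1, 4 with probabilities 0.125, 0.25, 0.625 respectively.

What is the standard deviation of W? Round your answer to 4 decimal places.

1.6394

E[W] = (0)(0.125) + (1)(0.25) + (4)(0.625) = 2.75
E[W²] = (0)²(0.125) + (1)²(0.25) + (4)²(0.625) = 10.25
Var(W) = E[W²] − (E[W])² = 10.25 − (2.75)² = 2.6875
SD(W) = √2.6875 ≈ 1.6394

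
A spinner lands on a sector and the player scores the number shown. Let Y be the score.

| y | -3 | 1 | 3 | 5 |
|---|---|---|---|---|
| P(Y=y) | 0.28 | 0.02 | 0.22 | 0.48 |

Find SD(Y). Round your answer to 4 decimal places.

3.3915

E[Y] = (-3)(0.28) + (1)(0.02) + (3)(0.22) + (5)(0.48) = 2.24
E[Y²] = (-3)²(0.28) + (1)²(0.02) + (3)²(0.22) + (5)²(0.48) = 16.52
V(Y) = E[Y²] − (E[Y])² = 16.52 − (2.24)² = 11.5024
SD(Y) = √11.5024 ≈ 3.3915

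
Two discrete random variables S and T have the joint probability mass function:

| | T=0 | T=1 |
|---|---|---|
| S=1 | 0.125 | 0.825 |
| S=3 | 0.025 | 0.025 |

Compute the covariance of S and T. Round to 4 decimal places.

E[S] = 1.1,  E[T] = 0.85
E[ST] = 0.9
Cov(S,T) = E[ST] − E[S]E[T] = 0.9 − (1.1)(0.85) = -0.035

-0.0350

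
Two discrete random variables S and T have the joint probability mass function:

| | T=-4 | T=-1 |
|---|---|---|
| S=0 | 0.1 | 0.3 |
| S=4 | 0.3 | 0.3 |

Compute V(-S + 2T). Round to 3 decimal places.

15.360

E[S] = 2.4,  E[T] = -2.2,  E[ST] = -6
V(S) = 9.6 − (2.4)² = 3.84;  V(T) = 7 − (-2.2)² = 2.16
Cov(S,T) = -6 − (2.4)(-2.2) = -0.72
V(-S + 2T) = (-1)²·3.84 + (2)²·2.16 + 2·(-1)·(2)·-0.72 = 15.36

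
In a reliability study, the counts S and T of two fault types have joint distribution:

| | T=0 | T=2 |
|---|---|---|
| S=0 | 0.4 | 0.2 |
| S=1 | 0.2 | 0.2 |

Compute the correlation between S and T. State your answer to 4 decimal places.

0.1667

E[S] = 0.4,  E[T] = 0.8
E[ST] = 0.4
Cov(S,T) = E[ST] − E[S]E[T] = 0.4 − (0.4)(0.8) = 0.08
var(S) = 0.24,  var(T) = 0.96
ρ = 0.08 / √(0.24·0.96) ≈ 0.1667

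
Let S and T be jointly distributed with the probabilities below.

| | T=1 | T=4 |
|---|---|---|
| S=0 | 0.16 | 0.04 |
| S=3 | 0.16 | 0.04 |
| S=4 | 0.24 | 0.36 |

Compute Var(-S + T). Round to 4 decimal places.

3.1776

E[S] = 3,  E[T] = 2.32,  E[ST] = 7.68
Var(S) = 11.4 − (3)² = 2.4;  Var(T) = 7.6 − (2.32)² = 2.2176
Cov(S,T) = 7.68 − (3)(2.32) = 0.72
Var(-S + T) = (-1)²·2.4 + (1)²·2.2176 + 2·(-1)·(1)·0.72 = 3.1776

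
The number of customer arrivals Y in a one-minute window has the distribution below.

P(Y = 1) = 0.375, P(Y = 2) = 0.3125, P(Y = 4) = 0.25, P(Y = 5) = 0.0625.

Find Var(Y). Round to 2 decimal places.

1.84

E[Y] = (1)(0.375) + (2)(0.3125) + (4)(0.25) + (5)(0.0625) = 2.3125
E[Y²] = (1)²(0.375) + (2)²(0.3125) + (4)²(0.25) + (5)²(0.0625) = 7.1875
Var(Y) = E[Y²] − (E[Y])² = 7.1875 − (2.3125)² = 1.83984375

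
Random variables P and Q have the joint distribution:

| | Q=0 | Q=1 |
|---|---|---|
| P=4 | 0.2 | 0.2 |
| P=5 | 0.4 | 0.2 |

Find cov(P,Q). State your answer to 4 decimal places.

-0.0400

E[P] = 4.6,  E[Q] = 0.4
E[PQ] = 1.8
cov(P,Q) = E[PQ] − E[P]E[Q] = 1.8 − (4.6)(0.4) = -0.04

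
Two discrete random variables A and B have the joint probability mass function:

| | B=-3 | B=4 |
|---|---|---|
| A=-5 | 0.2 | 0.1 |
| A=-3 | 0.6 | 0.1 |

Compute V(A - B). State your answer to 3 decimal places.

9.800

E[A] = -3.6,  E[B] = -1.6,  E[AB] = 5.2
V(A) = 13.8 − (-3.6)² = 0.84;  V(B) = 10.4 − (-1.6)² = 7.84
Cov(A,B) = 5.2 − (-3.6)(-1.6) = -0.56
V(A - B) = (1)²·0.84 + (-1)²·7.84 + 2·(1)·(-1)·-0.56 = 9.8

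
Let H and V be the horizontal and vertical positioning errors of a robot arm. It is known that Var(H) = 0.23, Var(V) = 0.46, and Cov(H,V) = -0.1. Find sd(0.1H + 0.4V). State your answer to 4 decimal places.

Var(0.1H + 0.4V) = (0.1)²·Var(H) + (0.4)²·Var(V) + 2·(0.1)·(0.4)·Cov(H,V)
= 0.01·0.23 + 0.16·0.46 + 0.08·-0.1 = 0.0679
sd(0.1H + 0.4V) = √0.0679 ≈ 0.2606

0.2606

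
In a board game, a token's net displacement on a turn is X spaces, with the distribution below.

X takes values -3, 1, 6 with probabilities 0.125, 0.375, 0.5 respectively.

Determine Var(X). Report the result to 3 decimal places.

E[X] = (-3)(0.125) + (1)(0.375) + (6)(0.5) = 3
E[X²] = (-3)²(0.125) + (1)²(0.375) + (6)²(0.5) = 19.5
Var(X) = E[X²] − (E[X])² = 19.5 − (3)² = 10.5

10.500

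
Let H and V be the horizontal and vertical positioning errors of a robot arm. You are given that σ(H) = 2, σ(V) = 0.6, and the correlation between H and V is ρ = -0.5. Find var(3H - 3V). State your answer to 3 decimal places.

var(H) = (2)² = 4;  var(V) = (0.6)² = 0.36
Cov(H,V) = ρ·σ(H)·σ(V) = -0.5·2·0.6 = -0.6
var(3H - 3V) = (3)²·var(H) + (-3)²·var(V) + 2·(3)·(-3)·Cov(H,V)
= 9·4 + 9·0.36 + -18·-0.6 = 50.04

50.040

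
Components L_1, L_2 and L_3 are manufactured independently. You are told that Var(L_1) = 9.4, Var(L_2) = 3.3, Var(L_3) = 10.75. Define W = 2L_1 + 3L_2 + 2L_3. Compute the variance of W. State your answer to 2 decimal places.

By independence, Var(W) = (2)²Var(L_1) + (3)²Var(L_2) + (2)²Var(L_3)
= (2)²·9.4 + (3)²·3.3 + (2)²·10.75 = 110.3

110.30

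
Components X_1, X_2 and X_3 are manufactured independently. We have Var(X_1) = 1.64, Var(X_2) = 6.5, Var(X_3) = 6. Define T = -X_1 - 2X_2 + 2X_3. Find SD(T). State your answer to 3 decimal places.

By independence, Var(T) = (-1)²Var(X_1) + (-2)²Var(X_2) + (2)²Var(X_3)
= (-1)²·1.64 + (-2)²·6.5 + (2)²·6 = 51.64
SD(T) = √51.64 ≈ 7.186

7.186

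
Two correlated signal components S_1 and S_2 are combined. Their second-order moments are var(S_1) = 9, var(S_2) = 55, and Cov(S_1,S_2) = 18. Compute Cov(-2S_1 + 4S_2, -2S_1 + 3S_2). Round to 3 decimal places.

Cov(-2S_1 + 4S_2, -2S_1 + 3S_2) = (-2)(-2)var(S_1) + (4)(3)var(S_2) + [(-2)(3) + (4)(-2)]Cov(S_1,S_2)
= 4·9 + 12·55 + -14·18 = 444

444.000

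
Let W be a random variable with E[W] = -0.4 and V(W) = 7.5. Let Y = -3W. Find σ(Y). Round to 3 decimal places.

V(-3W) = (-3)²·7.5 = 67.5
σ(Y) = √67.5 ≈ 8.216

8.216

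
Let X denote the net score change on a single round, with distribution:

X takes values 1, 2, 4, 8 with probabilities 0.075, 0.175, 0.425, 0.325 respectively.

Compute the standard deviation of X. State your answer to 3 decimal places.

E[X] = (1)(0.075) + (2)(0.175) + (4)(0.425) + (8)(0.325) = 4.725
E[X²] = (1)²(0.075) + (2)²(0.175) + (4)²(0.425) + (8)²(0.325) = 28.375
var(X) = E[X²] − (E[X])² = 28.375 − (4.725)² = 6.049375
σ(X) = √6.049375 ≈ 2.460

2.460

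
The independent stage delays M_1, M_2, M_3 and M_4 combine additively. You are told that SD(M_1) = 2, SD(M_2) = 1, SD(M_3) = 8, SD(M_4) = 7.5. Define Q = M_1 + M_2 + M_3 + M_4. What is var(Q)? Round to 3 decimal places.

125.250

var(M_1) = 4, var(M_2) = 1, var(M_3) = 64, var(M_4) = 56.25
By independence, var(Q) = (1)²var(M_1) + (1)²var(M_2) + (1)²var(M_3) + (1)²var(M_4)
= (1)²·4 + (1)²·1 + (1)²·64 + (1)²·56.25 = 125.25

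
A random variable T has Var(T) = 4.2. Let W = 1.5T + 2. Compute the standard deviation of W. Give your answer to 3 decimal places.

3.074

Var(1.5T + 2) = (1.5)²·4.2 = 9.45
σ(W) = √9.45 ≈ 3.074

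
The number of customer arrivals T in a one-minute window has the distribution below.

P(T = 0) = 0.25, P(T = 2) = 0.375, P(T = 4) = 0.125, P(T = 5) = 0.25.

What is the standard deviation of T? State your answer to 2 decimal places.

1.87

E[T] = (0)(0.25) + (2)(0.375) + (4)(0.125) + (5)(0.25) = 2.5
E[T²] = (0)²(0.25) + (2)²(0.375) + (4)²(0.125) + (5)²(0.25) = 9.75
Var(T) = E[T²] − (E[T])² = 9.75 − (2.5)² = 3.5
SD(T) = √3.5 ≈ 1.87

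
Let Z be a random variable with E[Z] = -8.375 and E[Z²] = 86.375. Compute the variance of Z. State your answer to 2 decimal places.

Var(Z) = 86.375 − (-8.375)² = 16.234375

16.23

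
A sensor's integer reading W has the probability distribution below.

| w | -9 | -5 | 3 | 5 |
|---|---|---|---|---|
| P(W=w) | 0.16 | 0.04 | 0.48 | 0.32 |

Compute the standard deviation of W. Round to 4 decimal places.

E[W] = (-9)(0.16) + (-5)(0.04) + (3)(0.48) + (5)(0.32) = 1.4
E[W²] = (-9)²(0.16) + (-5)²(0.04) + (3)²(0.48) + (5)²(0.32) = 26.28
V(W) = E[W²] − (E[W])² = 26.28 − (1.4)² = 24.32
σ(W) = √24.32 ≈ 4.9315

4.9315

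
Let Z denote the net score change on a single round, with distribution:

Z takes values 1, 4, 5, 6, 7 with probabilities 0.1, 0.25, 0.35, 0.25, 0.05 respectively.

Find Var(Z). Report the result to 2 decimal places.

E[Z] = (1)(0.1) + (4)(0.25) + (5)(0.35) + (6)(0.25) + (7)(0.05) = 4.7
E[Z²] = (1)²(0.1) + (4)²(0.25) + (5)²(0.35) + (6)²(0.25) + (7)²(0.05) = 24.3
Var(Z) = E[Z²] − (E[Z])² = 24.3 − (4.7)² = 2.21

2.21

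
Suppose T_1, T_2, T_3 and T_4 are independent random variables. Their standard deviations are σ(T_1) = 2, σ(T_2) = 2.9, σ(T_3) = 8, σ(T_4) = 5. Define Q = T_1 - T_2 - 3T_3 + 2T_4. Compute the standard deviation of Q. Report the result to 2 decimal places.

Var(T_1) = 4, Var(T_2) = 8.41, Var(T_3) = 64, Var(T_4) = 25
By independence, Var(Q) = (1)²Var(T_1) + (-1)²Var(T_2) + (-3)²Var(T_3) + (2)²Var(T_4)
= (1)²·4 + (-1)²·8.41 + (-3)²·64 + (2)²·25 = 688.41
σ(Q) = √688.41 ≈ 26.24

26.24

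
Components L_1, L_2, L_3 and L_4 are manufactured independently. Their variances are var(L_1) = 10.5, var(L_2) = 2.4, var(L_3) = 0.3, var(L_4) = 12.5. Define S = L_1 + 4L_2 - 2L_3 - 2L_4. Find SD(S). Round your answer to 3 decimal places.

10.005

By independence, var(S) = (1)²var(L_1) + (4)²var(L_2) + (-2)²var(L_3) + (-2)²var(L_4)
= (1)²·10.5 + (4)²·2.4 + (-2)²·0.3 + (-2)²·12.5 = 100.1
SD(S) = √100.1 ≈ 10.005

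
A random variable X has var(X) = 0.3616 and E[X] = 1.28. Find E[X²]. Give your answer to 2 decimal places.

E[X²] = var(X) + (E[X])² = 0.3616 + (1.28)² = 2

2.00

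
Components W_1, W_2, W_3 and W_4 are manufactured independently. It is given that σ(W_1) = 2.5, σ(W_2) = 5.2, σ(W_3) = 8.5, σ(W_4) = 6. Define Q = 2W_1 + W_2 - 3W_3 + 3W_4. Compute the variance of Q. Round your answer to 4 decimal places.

Var(W_1) = 6.25, Var(W_2) = 27.04, Var(W_3) = 72.25, Var(W_4) = 36
By independence, Var(Q) = (2)²Var(W_1) + (1)²Var(W_2) + (-3)²Var(W_3) + (3)²Var(W_4)
= (2)²·6.25 + (1)²·27.04 + (-3)²·72.25 + (3)²·36 = 1026.29

1026.2900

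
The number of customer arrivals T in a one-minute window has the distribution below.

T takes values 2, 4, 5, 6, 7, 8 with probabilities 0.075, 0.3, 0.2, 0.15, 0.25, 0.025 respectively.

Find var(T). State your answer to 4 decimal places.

E[T] = (2)(0.075) + (4)(0.3) + (5)(0.2) + (6)(0.15) + (7)(0.25) + (8)(0.025) = 5.2
E[T²] = (2)²(0.075) + (4)²(0.3) + (5)²(0.2) + (6)²(0.15) + (7)²(0.25) + (8)²(0.025) = 29.35
var(T) = E[T²] − (E[T])² = 29.35 − (5.2)² = 2.31

2.3100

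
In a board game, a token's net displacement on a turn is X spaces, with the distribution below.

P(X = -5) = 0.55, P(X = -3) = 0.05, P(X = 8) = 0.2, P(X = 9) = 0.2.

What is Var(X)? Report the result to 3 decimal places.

E[X] = (-5)(0.55) + (-3)(0.05) + (8)(0.2) + (9)(0.2) = 0.5
E[X²] = (-5)²(0.55) + (-3)²(0.05) + (8)²(0.2) + (9)²(0.2) = 43.2
Var(X) = E[X²] − (E[X])² = 43.2 − (0.5)² = 42.95

42.950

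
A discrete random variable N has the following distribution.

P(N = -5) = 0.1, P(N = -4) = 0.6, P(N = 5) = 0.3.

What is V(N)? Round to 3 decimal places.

17.640

E[N] = (-5)(0.1) + (-4)(0.6) + (5)(0.3) = -1.4
E[N²] = (-5)²(0.1) + (-4)²(0.6) + (5)²(0.3) = 19.6
V(N) = E[N²] − (E[N])² = 19.6 − (-1.4)² = 17.64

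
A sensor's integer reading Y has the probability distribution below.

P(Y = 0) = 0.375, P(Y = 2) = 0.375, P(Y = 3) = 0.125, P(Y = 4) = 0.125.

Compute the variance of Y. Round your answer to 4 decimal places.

1.9844

E[Y] = (0)(0.375) + (2)(0.375) + (3)(0.125) + (4)(0.125) = 1.625
E[Y²] = (0)²(0.375) + (2)²(0.375) + (3)²(0.125) + (4)²(0.125) = 4.625
Var(Y) = E[Y²] − (E[Y])² = 4.625 − (1.625)² = 1.984375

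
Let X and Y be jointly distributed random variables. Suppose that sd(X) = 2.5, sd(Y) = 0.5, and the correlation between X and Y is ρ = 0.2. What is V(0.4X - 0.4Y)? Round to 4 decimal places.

0.9600

V(X) = (2.5)² = 6.25;  V(Y) = (0.5)² = 0.25
cov(X,Y) = ρ·sd(X)·sd(Y) = 0.2·2.5·0.5 = 0.25
V(0.4X - 0.4Y) = (0.4)²·V(X) + (-0.4)²·V(Y) + 2·(0.4)·(-0.4)·cov(X,Y)
= 0.16·6.25 + 0.16·0.25 + -0.32·0.25 = 0.96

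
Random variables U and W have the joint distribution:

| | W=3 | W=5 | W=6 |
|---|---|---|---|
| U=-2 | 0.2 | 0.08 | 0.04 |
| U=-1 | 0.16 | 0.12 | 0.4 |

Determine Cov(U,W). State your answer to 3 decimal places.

0.270

E[U] = -1.32,  E[W] = 4.72
E[UW] = -5.96
Cov(U,W) = E[UW] − E[U]E[W] = -5.96 − (-1.32)(4.72) = 0.2704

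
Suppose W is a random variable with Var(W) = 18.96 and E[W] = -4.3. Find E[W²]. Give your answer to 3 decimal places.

E[W²] = Var(W) + (E[W])² = 18.96 + (-4.3)² = 37.45

37.450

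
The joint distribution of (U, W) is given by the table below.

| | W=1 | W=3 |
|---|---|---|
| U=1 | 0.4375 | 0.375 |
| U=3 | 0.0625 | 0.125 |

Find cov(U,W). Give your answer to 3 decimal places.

0.125

E[U] = 1.375,  E[W] = 2
E[UW] = 2.875
cov(U,W) = E[UW] − E[U]E[W] = 2.875 − (1.375)(2) = 0.125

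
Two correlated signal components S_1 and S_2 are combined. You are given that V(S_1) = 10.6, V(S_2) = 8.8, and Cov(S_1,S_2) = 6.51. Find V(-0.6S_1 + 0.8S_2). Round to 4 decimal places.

V(-0.6S_1 + 0.8S_2) = (-0.6)²·V(S_1) + (0.8)²·V(S_2) + 2·(-0.6)·(0.8)·Cov(S_1,S_2)
= 0.36·10.6 + 0.64·8.8 + -0.96·6.51 = 3.1984

3.1984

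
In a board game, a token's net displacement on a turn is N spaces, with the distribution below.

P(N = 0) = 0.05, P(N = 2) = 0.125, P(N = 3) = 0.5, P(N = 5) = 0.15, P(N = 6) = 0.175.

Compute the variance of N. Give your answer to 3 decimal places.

2.448

E[N] = (0)(0.05) + (2)(0.125) + (3)(0.5) + (5)(0.15) + (6)(0.175) = 3.55
E[N²] = (0)²(0.05) + (2)²(0.125) + (3)²(0.5) + (5)²(0.15) + (6)²(0.175) = 15.05
V(N) = E[N²] − (E[N])² = 15.05 − (3.55)² = 2.4475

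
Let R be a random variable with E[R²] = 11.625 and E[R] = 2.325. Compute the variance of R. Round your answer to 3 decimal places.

6.219

Var(R) = 11.625 − (2.325)² = 6.219375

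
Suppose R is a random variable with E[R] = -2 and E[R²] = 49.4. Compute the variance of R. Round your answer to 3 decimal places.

Var(R) = 49.4 − (-2)² = 45.4

45.400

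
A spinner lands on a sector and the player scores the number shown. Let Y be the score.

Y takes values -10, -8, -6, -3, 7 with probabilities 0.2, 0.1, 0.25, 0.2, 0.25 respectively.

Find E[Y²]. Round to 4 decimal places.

49.4500

E[Y²] = (-10)²(0.2) + (-8)²(0.1) + (-6)²(0.25) + (-3)²(0.2) + (7)²(0.25) = 49.45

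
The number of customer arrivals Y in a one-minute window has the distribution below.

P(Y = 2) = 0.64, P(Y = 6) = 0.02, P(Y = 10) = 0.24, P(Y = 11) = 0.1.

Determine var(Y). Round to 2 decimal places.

E[Y] = (2)(0.64) + (6)(0.02) + (10)(0.24) + (11)(0.1) = 4.9
E[Y²] = (2)²(0.64) + (6)²(0.02) + (10)²(0.24) + (11)²(0.1) = 39.38
var(Y) = E[Y²] − (E[Y])² = 39.38 − (4.9)² = 15.37

15.37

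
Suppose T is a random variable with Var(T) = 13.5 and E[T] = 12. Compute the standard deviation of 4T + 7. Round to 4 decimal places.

Var(4T + 7) = (4)²·13.5 = 216
SD(4T + 7) = √216 ≈ 14.6969

14.6969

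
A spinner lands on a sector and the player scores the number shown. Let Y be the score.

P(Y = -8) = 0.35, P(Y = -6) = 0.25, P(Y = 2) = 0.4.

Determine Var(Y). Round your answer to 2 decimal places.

E[Y] = (-8)(0.35) + (-6)(0.25) + (2)(0.4) = -3.5
E[Y²] = (-8)²(0.35) + (-6)²(0.25) + (2)²(0.4) = 33
Var(Y) = E[Y²] − (E[Y])² = 33 − (-3.5)² = 20.75

20.75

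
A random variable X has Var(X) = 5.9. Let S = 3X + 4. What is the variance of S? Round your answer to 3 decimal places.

53.100

Var(3X + 4) = (3)²·Var(X) = 9·5.9 = 53.1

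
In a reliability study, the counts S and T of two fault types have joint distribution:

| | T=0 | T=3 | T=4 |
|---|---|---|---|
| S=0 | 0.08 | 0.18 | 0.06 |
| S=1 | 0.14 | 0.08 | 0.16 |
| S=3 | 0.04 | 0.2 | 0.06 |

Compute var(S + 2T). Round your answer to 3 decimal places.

11.722

E[S] = 1.28,  E[T] = 2.5,  E[ST] = 3.4
var(S) = 3.08 − (1.28)² = 1.4416;  var(T) = 8.62 − (2.5)² = 2.37
cov(S,T) = 3.4 − (1.28)(2.5) = 0.2
var(S + 2T) = (1)²·1.4416 + (2)²·2.37 + 2·(1)·(2)·0.2 = 11.7216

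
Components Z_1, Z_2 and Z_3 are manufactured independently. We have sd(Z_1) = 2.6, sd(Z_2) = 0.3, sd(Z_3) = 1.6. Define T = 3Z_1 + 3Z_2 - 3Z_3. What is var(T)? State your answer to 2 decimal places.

var(Z_1) = 6.76, var(Z_2) = 0.09, var(Z_3) = 2.56
By independence, var(T) = (3)²var(Z_1) + (3)²var(Z_2) + (-3)²var(Z_3)
= (3)²·6.76 + (3)²·0.09 + (-3)²·2.56 = 84.69

84.69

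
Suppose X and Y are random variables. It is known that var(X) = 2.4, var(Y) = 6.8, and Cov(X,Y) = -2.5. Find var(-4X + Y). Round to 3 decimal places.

65.200

var(-4X + Y) = (-4)²·var(X) + (1)²·var(Y) + 2·(-4)·(1)·Cov(X,Y)
= 16·2.4 + 1·6.8 + -8·-2.5 = 65.2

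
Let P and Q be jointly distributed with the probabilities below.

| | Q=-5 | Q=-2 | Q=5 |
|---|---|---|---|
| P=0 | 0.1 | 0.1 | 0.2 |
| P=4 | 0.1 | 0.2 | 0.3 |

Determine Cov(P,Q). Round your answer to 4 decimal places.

0.2400

E[P] = 2.4,  E[Q] = 0.9
E[PQ] = 2.4
Cov(P,Q) = E[PQ] − E[P]E[Q] = 2.4 − (2.4)(0.9) = 0.24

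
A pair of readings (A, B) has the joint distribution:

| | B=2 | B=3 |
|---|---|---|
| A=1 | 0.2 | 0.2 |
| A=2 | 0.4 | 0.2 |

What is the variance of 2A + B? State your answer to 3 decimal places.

E[A] = 1.6,  E[B] = 2.4,  E[AB] = 3.8
V(A) = 2.8 − (1.6)² = 0.24;  V(B) = 6 − (2.4)² = 0.24
Cov(A,B) = 3.8 − (1.6)(2.4) = -0.04
V(2A + B) = (2)²·0.24 + (1)²·0.24 + 2·(2)·(1)·-0.04 = 1.04

1.040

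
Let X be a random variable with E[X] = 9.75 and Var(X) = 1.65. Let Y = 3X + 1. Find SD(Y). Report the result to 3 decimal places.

3.854

Var(3X + 1) = (3)²·1.65 = 14.85
SD(Y) = √14.85 ≈ 3.854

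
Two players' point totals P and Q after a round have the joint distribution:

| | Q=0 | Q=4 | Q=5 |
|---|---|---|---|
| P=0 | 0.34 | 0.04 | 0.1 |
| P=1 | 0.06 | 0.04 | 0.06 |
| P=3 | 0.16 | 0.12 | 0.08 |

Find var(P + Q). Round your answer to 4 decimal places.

E[P] = 1.24,  E[Q] = 2,  E[PQ] = 3.1
var(P) = 3.4 − (1.24)² = 1.8624;  var(Q) = 9.2 − (2)² = 5.2
Cov(P,Q) = 3.1 − (1.24)(2) = 0.62
var(P + Q) = (1)²·1.8624 + (1)²·5.2 + 2·(1)·(1)·0.62 = 8.3024

8.3024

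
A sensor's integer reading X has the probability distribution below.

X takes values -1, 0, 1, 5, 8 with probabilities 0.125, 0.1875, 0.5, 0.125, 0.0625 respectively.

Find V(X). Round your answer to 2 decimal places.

5.50

E[X] = (-1)(0.125) + (0)(0.1875) + (1)(0.5) + (5)(0.125) + (8)(0.0625) = 1.5
E[X²] = (-1)²(0.125) + (0)²(0.1875) + (1)²(0.5) + (5)²(0.125) + (8)²(0.0625) = 7.75
V(X) = E[X²] − (E[X])² = 7.75 − (1.5)² = 5.5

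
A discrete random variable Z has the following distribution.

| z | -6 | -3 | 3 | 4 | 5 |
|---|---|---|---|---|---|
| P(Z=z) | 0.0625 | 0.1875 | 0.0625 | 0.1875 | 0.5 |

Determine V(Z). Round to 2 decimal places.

E[Z] = (-6)(0.0625) + (-3)(0.1875) + (3)(0.0625) + (4)(0.1875) + (5)(0.5) = 2.5
E[Z²] = (-6)²(0.0625) + (-3)²(0.1875) + (3)²(0.0625) + (4)²(0.1875) + (5)²(0.5) = 20
V(Z) = E[Z²] − (E[Z])² = 20 − (2.5)² = 13.75

13.75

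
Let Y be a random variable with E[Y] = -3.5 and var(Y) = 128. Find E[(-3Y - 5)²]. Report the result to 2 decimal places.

E[-3Y - 5] = -3·-3.5 − 5 = 5.5
var(-3Y - 5) = (-3)²·128 = 1152
E[(-3Y - 5)²] = var((-3Y - 5)) + (E[(-3Y - 5)])² = 1152 + (5.5)² = 1182.25

1182.25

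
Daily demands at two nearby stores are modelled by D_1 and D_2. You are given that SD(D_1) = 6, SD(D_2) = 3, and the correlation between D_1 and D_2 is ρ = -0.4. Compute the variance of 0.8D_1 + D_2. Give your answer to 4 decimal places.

20.5200

Var(D_1) = (6)² = 36;  Var(D_2) = (3)² = 9
Cov(D_1,D_2) = ρ·SD(D_1)·SD(D_2) = -0.4·6·3 = -7.2
Var(0.8D_1 + D_2) = (0.8)²·Var(D_1) + (1)²·Var(D_2) + 2·(0.8)·(1)·Cov(D_1,D_2)
= 0.64·36 + 1·9 + 1.6·-7.2 = 20.52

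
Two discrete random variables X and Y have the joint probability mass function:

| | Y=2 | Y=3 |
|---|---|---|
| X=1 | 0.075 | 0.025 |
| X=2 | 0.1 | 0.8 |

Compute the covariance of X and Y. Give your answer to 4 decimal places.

0.0575

E[X] = 1.9,  E[Y] = 2.825
E[XY] = 5.425
cov(X,Y) = E[XY] − E[X]E[Y] = 5.425 − (1.9)(2.825) = 0.0575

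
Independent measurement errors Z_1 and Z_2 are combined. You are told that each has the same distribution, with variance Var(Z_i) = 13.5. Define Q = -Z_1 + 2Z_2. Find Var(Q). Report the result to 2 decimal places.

By independence, Var(Q) = (-1)²Var(Z_1) + (2)²Var(Z_2)
= (-1)²·13.5 + (2)²·13.5 = 67.5

67.50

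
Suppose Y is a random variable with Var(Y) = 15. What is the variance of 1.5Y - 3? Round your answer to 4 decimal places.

33.7500

Var(1.5Y - 3) = (1.5)²·Var(Y) = 2.25·15 = 33.75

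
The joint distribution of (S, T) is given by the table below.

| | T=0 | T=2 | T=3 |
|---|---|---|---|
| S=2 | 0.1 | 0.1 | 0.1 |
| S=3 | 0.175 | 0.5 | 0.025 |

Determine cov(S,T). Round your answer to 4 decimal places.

-0.0275

E[S] = 2.7,  E[T] = 1.575
E[ST] = 4.225
cov(S,T) = E[ST] − E[S]E[T] = 4.225 − (2.7)(1.575) = -0.0275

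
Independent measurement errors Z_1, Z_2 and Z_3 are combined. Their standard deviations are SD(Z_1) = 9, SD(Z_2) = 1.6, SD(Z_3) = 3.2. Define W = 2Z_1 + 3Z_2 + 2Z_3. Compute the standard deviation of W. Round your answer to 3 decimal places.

V(Z_1) = 81, V(Z_2) = 2.56, V(Z_3) = 10.24
By independence, V(W) = (2)²V(Z_1) + (3)²V(Z_2) + (2)²V(Z_3)
= (2)²·81 + (3)²·2.56 + (2)²·10.24 = 388
SD(W) = √388 ≈ 19.698

19.698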